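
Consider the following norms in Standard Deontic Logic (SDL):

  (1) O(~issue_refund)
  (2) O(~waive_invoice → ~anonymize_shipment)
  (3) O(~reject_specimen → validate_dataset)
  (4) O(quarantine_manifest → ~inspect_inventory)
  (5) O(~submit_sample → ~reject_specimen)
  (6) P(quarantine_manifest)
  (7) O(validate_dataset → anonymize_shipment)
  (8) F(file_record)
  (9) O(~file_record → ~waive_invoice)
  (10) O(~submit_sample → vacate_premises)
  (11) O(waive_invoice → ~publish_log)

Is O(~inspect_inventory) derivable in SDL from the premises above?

Premise 4 is O(quarantine_manifest → ~inspect_inventory), but O(quarantine_manifest) is not derivable from the premises (the permission P(quarantine_manifest) asserts only ~O(~quarantine_manifest), not O(quarantine_manifest)), so it does not yield O(~inspect_inventory).
No other premise forces O(~inspect_inventory). An ideal world satisfying every premise can still have ~inspect_inventory false, so O(~inspect_inventory) is not derivable.

No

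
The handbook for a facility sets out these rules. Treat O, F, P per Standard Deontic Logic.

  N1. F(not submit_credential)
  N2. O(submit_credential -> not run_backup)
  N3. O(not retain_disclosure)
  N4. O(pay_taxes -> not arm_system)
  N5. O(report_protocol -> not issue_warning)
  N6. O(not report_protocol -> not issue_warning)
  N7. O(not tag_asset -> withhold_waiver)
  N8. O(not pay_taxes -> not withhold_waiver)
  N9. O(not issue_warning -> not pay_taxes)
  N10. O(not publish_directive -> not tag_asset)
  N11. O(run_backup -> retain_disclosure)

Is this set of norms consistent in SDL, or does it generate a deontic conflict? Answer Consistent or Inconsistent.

Premise 11 is O(run_backup -> retain_disclosure), but O(run_backup) is not derivable from the premises, so it does not yield O(retain_disclosure).
So O(retain_disclosure) is not derivable, and the apparent clash with O(not retain_disclosure) does not arise.
A world satisfying every obligation exists (e.g. arm_system=false, issue_warning=false, pay_taxes=false, publish_directive=true, report_protocol=false, retain_disclosure=false, run_backup=false, submit_credential=true, tag_asset=true, withhold_waiver=false); no atom is both obligatory and forbidden, so the set is consistent.

Consistent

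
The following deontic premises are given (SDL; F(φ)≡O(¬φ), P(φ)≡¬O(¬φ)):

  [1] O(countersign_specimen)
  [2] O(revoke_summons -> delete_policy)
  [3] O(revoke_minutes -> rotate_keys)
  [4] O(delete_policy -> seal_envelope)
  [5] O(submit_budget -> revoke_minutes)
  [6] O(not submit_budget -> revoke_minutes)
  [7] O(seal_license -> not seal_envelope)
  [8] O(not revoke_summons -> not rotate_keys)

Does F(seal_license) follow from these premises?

Yes

By case analysis on submit_budget: premise 5 gives O(submit_budget -> revoke_minutes) and premise 6 gives O(not submit_budget -> revoke_minutes), so O(revoke_minutes) either way.
From O(revoke_minutes) and premise 3, O(revoke_minutes -> rotate_keys), we obtain O(rotate_keys).
Premise 8, O(not revoke_summons -> not rotate_keys), contraposes to O(rotate_keys -> revoke_summons); with O(rotate_keys) we get O(revoke_summons).
Premise 2 is O(revoke_summons -> delete_policy); since O(revoke_summons), deontic closure gives O(delete_policy).
Premise 4 is O(delete_policy -> seal_envelope); since O(delete_policy), deontic closure gives O(seal_envelope).
The contrapositive of premise 7 (O(seal_license -> not seal_envelope)) is O(seal_envelope -> not seal_license), and O(seal_envelope) is already established, so O(not seal_license).
Premise 1 does not contribute to this derivation.
So O(not seal_license) holds, i.e. F(seal_license). The claim follows.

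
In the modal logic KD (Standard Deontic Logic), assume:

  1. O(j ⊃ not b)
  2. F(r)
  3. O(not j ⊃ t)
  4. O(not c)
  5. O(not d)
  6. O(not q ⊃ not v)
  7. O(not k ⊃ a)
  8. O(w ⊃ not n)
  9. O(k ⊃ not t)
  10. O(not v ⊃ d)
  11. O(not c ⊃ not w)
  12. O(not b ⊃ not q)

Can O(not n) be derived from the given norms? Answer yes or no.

No

Premise 8 is O(w ⊃ not n), but O(w) is not derivable from the premises, so it does not yield O(not n).
No other premise forces O(not n). An ideal world satisfying every premise can still have not n false, so O(not n) is not derivable.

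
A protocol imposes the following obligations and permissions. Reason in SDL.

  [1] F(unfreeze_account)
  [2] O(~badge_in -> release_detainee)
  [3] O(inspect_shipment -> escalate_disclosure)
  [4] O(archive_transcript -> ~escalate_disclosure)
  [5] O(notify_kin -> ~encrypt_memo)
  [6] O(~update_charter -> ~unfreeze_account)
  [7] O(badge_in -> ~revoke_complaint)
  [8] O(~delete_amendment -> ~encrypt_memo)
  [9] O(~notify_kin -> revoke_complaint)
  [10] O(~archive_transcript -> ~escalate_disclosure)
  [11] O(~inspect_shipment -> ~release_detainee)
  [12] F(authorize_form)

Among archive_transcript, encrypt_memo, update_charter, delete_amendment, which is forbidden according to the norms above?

encrypt_memo

Premises 4 and 10 cover both cases: O(archive_transcript -> ~escalate_disclosure) and O(~archive_transcript -> ~escalate_disclosure). Since archive_transcript ∨ ~archive_transcript is a tautology, O(~escalate_disclosure) follows.
Premise 3, O(inspect_shipment -> escalate_disclosure), contraposes to O(~escalate_disclosure -> ~inspect_shipment); with O(~escalate_disclosure) we get O(~inspect_shipment).
From O(~inspect_shipment) and premise 11, O(~inspect_shipment -> ~release_detainee), we obtain O(~release_detainee).
Premise 2, O(~badge_in -> release_detainee), contraposes to O(~release_detainee -> badge_in); with O(~release_detainee) we get O(badge_in).
With premise 7, O(badge_in -> ~revoke_complaint), the K-axiom yields O(~revoke_complaint).
The contrapositive of premise 9 (O(~notify_kin -> revoke_complaint)) is O(~revoke_complaint -> notify_kin), and O(~revoke_complaint) is already established, so O(notify_kin).
Premise 5 is O(notify_kin -> ~encrypt_memo); since O(notify_kin), deontic closure gives O(~encrypt_memo).
So O(~encrypt_memo) holds, i.e. encrypt_memo is forbidden. None of the other listed options is forbidden under the premises.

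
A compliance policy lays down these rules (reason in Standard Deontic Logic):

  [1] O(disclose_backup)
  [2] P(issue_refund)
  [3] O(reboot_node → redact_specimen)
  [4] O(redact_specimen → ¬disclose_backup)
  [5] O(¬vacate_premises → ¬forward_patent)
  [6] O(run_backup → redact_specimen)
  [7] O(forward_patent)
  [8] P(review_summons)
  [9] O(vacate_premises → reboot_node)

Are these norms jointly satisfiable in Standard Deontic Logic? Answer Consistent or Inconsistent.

Premise 7 states O(forward_patent) outright.
The contrapositive of premise 5 (O(¬vacate_premises → ¬forward_patent)) is O(forward_patent → vacate_premises), and O(forward_patent) is already established, so O(vacate_premises).
Premise 9 is O(vacate_premises → reboot_node); since O(vacate_premises), deontic closure gives O(reboot_node).
From O(reboot_node) and premise 3, O(reboot_node → redact_specimen), we obtain O(redact_specimen).
With premise 4, O(redact_specimen → ¬disclose_backup), the K-axiom yields O(¬disclose_backup).
Yet premise 1 states O(disclose_backup).
We now have both O(¬disclose_backup) and O(disclose_backup) — disclose_backup is simultaneously obligatory and forbidden, violating the D-axiom.

Inconsistent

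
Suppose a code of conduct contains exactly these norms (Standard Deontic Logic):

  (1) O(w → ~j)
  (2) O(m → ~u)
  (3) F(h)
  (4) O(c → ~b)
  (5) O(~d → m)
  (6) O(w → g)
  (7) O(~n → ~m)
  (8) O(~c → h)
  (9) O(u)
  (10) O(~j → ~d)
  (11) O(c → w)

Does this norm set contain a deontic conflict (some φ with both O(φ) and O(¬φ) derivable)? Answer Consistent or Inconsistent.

Premise 9 states O(u) outright.
The contrapositive of premise 2 (O(m → ~u)) is O(u → ~m), and O(u) is already established, so O(~m).
Premise 5, O(~d → m), contraposes to O(~m → d); with O(~m) we get O(d).
Premise 10 is O(~j → ~d); contrapositively O(d → j). Since O(d) holds, K gives O(j).
Premise 1, O(w → ~j), contraposes to O(j → ~w); with O(j) we get O(~w).
Premise 11, O(c → w), contraposes to O(~w → ~c); with O(~w) we get O(~c).
Premise 8 is O(~c → h); since O(~c), deontic closure gives O(h).
Yet premise 3 is F(h), i.e. O(~h).
We now have both O(h) and O(~h) — h is simultaneously obligatory and forbidden, violating the D-axiom.

Inconsistent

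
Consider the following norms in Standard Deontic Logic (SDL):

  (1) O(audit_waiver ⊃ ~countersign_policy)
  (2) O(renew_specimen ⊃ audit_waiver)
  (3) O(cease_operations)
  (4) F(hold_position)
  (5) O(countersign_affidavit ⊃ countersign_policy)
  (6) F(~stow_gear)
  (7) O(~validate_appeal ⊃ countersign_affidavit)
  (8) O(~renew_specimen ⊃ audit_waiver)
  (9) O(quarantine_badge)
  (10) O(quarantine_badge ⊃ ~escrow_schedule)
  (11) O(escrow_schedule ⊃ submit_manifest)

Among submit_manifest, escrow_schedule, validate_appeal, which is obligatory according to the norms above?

Premises 2 and 8 cover both cases: O(renew_specimen ⊃ audit_waiver) and O(~renew_specimen ⊃ audit_waiver). Since renew_specimen ∨ ~renew_specimen is a tautology, O(audit_waiver) follows.
Premise 1 is O(audit_waiver ⊃ ~countersign_policy); since O(audit_waiver), deontic closure gives O(~countersign_policy).
Premise 5, O(countersign_affidavit ⊃ countersign_policy), contraposes to O(~countersign_policy ⊃ ~countersign_affidavit); with O(~countersign_policy) we get O(~countersign_affidavit).
Premise 7, O(~validate_appeal ⊃ countersign_affidavit), contraposes to O(~countersign_affidavit ⊃ validate_appeal); with O(~countersign_affidavit) we get O(validate_appeal).
So O(validate_appeal) holds — validate_appeal is obligatory. None of the other listed options is made obligatory by any chain of premises.

validate_appeal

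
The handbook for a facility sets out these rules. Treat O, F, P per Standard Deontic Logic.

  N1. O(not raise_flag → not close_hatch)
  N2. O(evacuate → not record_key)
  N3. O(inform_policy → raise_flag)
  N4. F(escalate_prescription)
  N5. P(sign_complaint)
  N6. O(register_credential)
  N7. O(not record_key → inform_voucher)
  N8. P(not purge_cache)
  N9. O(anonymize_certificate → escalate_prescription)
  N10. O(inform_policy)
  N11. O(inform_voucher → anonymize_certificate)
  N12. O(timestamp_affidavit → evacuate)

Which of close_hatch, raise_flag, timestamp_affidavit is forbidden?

Premise 4, F(escalate_prescription), is equivalent to O(not escalate_prescription).
Premise 9, O(anonymize_certificate → escalate_prescription), contraposes to O(not escalate_prescription → not anonymize_certificate); with O(not escalate_prescription) we get O(not anonymize_certificate).
Premise 11, O(inform_voucher → anonymize_certificate), contraposes to O(not anonymize_certificate → not inform_voucher); with O(not anonymize_certificate) we get O(not inform_voucher).
Premise 7 is O(not record_key → inform_voucher); contrapositively O(not inform_voucher → record_key). Since O(not inform_voucher) holds, K gives O(record_key).
The contrapositive of premise 2 (O(evacuate → not record_key)) is O(record_key → not evacuate), and O(record_key) is already established, so O(not evacuate).
Premise 12 is O(timestamp_affidavit → evacuate); contrapositively O(not evacuate → not timestamp_affidavit). Since O(not evacuate) holds, K gives O(not timestamp_affidavit).
So O(not timestamp_affidavit) holds, i.e. timestamp_affidavit is forbidden. None of the other listed options is forbidden under the premises.

timestamp_affidavit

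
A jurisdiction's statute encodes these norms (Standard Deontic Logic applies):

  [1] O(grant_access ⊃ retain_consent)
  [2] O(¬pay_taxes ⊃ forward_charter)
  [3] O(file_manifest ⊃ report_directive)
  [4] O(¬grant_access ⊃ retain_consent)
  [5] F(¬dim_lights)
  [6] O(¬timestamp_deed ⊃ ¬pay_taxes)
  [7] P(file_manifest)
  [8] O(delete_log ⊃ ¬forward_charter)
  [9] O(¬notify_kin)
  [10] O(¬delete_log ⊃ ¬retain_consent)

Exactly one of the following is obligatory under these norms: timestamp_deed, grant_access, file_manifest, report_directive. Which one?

By case analysis on grant_access: premise 1 gives O(grant_access ⊃ retain_consent) and premise 4 gives O(¬grant_access ⊃ retain_consent), so O(retain_consent) either way.
Premise 10 is O(¬delete_log ⊃ ¬retain_consent); contrapositively O(retain_consent ⊃ delete_log). Since O(retain_consent) holds, K gives O(delete_log).
With premise 8, O(delete_log ⊃ ¬forward_charter), the K-axiom yields O(¬forward_charter).
The contrapositive of premise 2 (O(¬pay_taxes ⊃ forward_charter)) is O(¬forward_charter ⊃ pay_taxes), and O(¬forward_charter) is already established, so O(pay_taxes).
The contrapositive of premise 6 (O(¬timestamp_deed ⊃ ¬pay_taxes)) is O(pay_taxes ⊃ timestamp_deed), and O(pay_taxes) is already established, so O(timestamp_deed).
So O(timestamp_deed) holds — timestamp_deed is obligatory. None of the other listed options is made obligatory by any chain of premises.

timestamp_deed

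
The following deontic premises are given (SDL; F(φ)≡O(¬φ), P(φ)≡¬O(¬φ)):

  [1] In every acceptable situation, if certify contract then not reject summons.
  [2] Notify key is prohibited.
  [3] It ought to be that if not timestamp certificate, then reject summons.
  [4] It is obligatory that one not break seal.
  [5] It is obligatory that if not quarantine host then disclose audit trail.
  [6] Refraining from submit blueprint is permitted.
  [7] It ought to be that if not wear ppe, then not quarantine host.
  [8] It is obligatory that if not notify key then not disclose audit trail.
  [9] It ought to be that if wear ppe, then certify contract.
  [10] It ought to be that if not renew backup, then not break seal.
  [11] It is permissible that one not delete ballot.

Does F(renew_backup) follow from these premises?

No

Premise 10 is O(¬renew_backup → ¬break_seal); even if O(¬break_seal) held, inferring O(¬renew_backup) would be affirming the consequent — invalid.
No other premise forces O(¬renew_backup). An ideal world satisfying every premise can still have renew_backup true, so F(renew_backup) is not derivable.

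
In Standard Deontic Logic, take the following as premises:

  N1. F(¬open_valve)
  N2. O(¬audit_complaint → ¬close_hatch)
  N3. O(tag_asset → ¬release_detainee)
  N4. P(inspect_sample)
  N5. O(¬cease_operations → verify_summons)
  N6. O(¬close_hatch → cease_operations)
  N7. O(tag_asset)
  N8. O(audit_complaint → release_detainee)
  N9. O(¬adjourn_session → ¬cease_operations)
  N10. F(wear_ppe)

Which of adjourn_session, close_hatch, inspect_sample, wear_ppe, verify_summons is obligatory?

adjourn_session

Premise 7 states O(tag_asset) outright.
Applying K to premise 3 (O(tag_asset → ¬release_detainee)) and O(tag_asset) yields O(¬release_detainee).
The contrapositive of premise 8 (O(audit_complaint → release_detainee)) is O(¬release_detainee → ¬audit_complaint), and O(¬release_detainee) is already established, so O(¬audit_complaint).
From O(¬audit_complaint) and premise 2, O(¬audit_complaint → ¬close_hatch), we obtain O(¬close_hatch).
Premise 6 is O(¬close_hatch → cease_operations); since O(¬close_hatch), deontic closure gives O(cease_operations).
Premise 9 is O(¬adjourn_session → ¬cease_operations); contrapositively O(cease_operations → adjourn_session). Since O(cease_operations) holds, K gives O(adjourn_session).
So O(adjourn_session) holds — adjourn_session is obligatory. None of the other listed options is made obligatory by any chain of premises.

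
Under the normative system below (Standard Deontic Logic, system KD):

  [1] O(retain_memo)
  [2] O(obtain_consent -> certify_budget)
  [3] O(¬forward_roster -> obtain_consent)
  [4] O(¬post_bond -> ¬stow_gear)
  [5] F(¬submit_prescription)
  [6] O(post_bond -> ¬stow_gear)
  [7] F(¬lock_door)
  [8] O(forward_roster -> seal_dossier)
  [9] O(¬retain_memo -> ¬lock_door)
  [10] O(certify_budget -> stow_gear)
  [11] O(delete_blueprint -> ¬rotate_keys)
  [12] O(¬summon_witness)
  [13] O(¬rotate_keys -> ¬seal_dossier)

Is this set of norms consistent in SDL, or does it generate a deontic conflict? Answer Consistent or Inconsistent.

Consistent

Premise 9 is O(¬retain_memo -> ¬lock_door), but O(¬retain_memo) is not derivable from the premises, so it does not yield O(¬lock_door).
So O(¬lock_door) is not derivable, and the apparent clash with O(lock_door) does not arise.
A world satisfying every obligation exists (e.g. certify_budget=false, delete_blueprint=false, forward_roster=true, lock_door=true, obtain_consent=false, post_bond=false, retain_memo=true, rotate_keys=true, seal_dossier=true, stow_gear=false, submit_prescription=true, summon_witness=false); no atom is both obligatory and forbidden, so the set is consistent.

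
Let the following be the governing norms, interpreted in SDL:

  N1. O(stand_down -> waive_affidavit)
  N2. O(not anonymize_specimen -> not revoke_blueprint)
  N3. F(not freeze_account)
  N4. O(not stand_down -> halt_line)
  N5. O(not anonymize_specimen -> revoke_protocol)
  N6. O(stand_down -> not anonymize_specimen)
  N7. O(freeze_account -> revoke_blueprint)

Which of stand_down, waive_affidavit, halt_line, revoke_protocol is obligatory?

halt_line

F(not freeze_account) at premise 3 means O(freeze_account).
With premise 7, O(freeze_account -> revoke_blueprint), the K-axiom yields O(revoke_blueprint).
The contrapositive of premise 2 (O(not anonymize_specimen -> not revoke_blueprint)) is O(revoke_blueprint -> anonymize_specimen), and O(revoke_blueprint) is already established, so O(anonymize_specimen).
Premise 6, O(stand_down -> not anonymize_specimen), contraposes to O(anonymize_specimen -> not stand_down); with O(anonymize_specimen) we get O(not stand_down).
Premise 4 is O(not stand_down -> halt_line); since O(not stand_down), deontic closure gives O(halt_line).
So O(halt_line) holds — halt_line is obligatory. None of the other listed options is made obligatory by any chain of premises.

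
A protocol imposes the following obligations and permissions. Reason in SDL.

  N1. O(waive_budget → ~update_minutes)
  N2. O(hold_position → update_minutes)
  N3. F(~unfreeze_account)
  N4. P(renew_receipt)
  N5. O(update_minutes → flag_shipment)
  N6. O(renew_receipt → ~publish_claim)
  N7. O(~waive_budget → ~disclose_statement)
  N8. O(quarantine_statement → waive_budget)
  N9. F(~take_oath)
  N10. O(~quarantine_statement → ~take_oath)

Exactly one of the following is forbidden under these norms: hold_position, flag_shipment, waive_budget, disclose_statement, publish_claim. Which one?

Premise 9 is F(~take_oath), i.e. O(take_oath).
The contrapositive of premise 10 (O(~quarantine_statement → ~take_oath)) is O(take_oath → quarantine_statement), and O(take_oath) is already established, so O(quarantine_statement).
Applying K to premise 8 (O(quarantine_statement → waive_budget)) and O(quarantine_statement) yields O(waive_budget).
From O(waive_budget) and premise 1, O(waive_budget → ~update_minutes), we obtain O(~update_minutes).
Premise 2 is O(hold_position → update_minutes); contrapositively O(~update_minutes → ~hold_position). Since O(~update_minutes) holds, K gives O(~hold_position).
So O(~hold_position) holds, i.e. hold_position is forbidden. None of the other listed options is forbidden under the premises.

hold_position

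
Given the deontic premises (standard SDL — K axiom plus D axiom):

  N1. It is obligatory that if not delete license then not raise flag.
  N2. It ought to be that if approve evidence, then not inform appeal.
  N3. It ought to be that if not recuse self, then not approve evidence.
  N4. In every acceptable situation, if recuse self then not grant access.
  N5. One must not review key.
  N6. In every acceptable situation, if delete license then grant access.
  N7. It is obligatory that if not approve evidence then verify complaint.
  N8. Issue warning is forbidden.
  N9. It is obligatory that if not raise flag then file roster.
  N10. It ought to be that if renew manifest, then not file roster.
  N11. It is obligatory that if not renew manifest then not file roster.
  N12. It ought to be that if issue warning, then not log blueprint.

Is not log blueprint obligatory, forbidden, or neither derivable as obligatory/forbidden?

Premise 12 is O(issue_warning → ¬log_blueprint), but O(issue_warning) is not derivable from the premises, so it does not yield O(¬log_blueprint).
No premise or chain of K-axiom applications forces O(¬log_blueprint), and none forces O(log_blueprint). So ¬log_blueprint is neither obligatory nor forbidden under these norms.

Neither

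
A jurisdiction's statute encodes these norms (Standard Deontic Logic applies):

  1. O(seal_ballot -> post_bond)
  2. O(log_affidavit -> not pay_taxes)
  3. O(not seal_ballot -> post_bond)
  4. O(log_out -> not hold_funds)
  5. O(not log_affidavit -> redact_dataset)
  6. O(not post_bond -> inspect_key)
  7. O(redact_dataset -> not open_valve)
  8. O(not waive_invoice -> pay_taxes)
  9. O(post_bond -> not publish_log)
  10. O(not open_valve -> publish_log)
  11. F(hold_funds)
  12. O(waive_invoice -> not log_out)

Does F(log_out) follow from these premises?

By case analysis on seal_ballot: premise 1 gives O(seal_ballot -> post_bond) and premise 3 gives O(not seal_ballot -> post_bond), so O(post_bond) either way.
Premise 9 is O(post_bond -> not publish_log); since O(post_bond), deontic closure gives O(not publish_log).
The contrapositive of premise 10 (O(not open_valve -> publish_log)) is O(not publish_log -> open_valve), and O(not publish_log) is already established, so O(open_valve).
Premise 7, O(redact_dataset -> not open_valve), contraposes to O(open_valve -> not redact_dataset); with O(open_valve) we get O(not redact_dataset).
Premise 5, O(not log_affidavit -> redact_dataset), contraposes to O(not redact_dataset -> log_affidavit); with O(not redact_dataset) we get O(log_affidavit).
With premise 2, O(log_affidavit -> not pay_taxes), the K-axiom yields O(not pay_taxes).
The contrapositive of premise 8 (O(not waive_invoice -> pay_taxes)) is O(not pay_taxes -> waive_invoice), and O(not pay_taxes) is already established, so O(waive_invoice).
With premise 12, O(waive_invoice -> not log_out), the K-axiom yields O(not log_out).
Premises 4, 6, 11 do not contribute to this derivation.
So O(not log_out) holds, i.e. F(log_out). The claim follows.

Yes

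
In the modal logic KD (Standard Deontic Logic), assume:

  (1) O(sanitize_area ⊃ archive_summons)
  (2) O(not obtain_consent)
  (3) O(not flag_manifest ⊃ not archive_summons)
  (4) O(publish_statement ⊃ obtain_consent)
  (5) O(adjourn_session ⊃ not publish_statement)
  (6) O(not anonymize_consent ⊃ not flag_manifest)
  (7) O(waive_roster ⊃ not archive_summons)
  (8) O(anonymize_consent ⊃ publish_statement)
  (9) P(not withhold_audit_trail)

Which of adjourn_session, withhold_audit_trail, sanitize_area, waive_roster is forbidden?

From premise 2 we have O(not obtain_consent).
The contrapositive of premise 4 (O(publish_statement ⊃ obtain_consent)) is O(not obtain_consent ⊃ not publish_statement), and O(not obtain_consent) is already established, so O(not publish_statement).
The contrapositive of premise 8 (O(anonymize_consent ⊃ publish_statement)) is O(not publish_statement ⊃ not anonymize_consent), and O(not publish_statement) is already established, so O(not anonymize_consent).
Premise 6 is O(not anonymize_consent ⊃ not flag_manifest); since O(not anonymize_consent), deontic closure gives O(not flag_manifest).
Premise 3 is O(not flag_manifest ⊃ not archive_summons); since O(not flag_manifest), deontic closure gives O(not archive_summons).
The contrapositive of premise 1 (O(sanitize_area ⊃ archive_summons)) is O(not archive_summons ⊃ not sanitize_area), and O(not archive_summons) is already established, so O(not sanitize_area).
So O(not sanitize_area) holds, i.e. sanitize_area is forbidden. None of the other listed options is forbidden under the premises.

sanitize_area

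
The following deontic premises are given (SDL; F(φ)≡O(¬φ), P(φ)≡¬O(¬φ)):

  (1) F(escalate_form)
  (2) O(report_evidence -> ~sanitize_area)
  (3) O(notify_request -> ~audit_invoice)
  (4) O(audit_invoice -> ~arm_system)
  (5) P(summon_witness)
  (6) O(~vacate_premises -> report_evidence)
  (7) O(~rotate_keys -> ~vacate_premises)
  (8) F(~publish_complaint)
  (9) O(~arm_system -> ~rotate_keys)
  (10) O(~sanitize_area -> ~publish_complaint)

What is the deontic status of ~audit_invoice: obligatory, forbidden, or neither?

Premise 8, F(~publish_complaint), is equivalent to O(publish_complaint).
Premise 10 is O(~sanitize_area -> ~publish_complaint); contrapositively O(publish_complaint -> sanitize_area). Since O(publish_complaint) holds, K gives O(sanitize_area).
Premise 2, O(report_evidence -> ~sanitize_area), contraposes to O(sanitize_area -> ~report_evidence); with O(sanitize_area) we get O(~report_evidence).
The contrapositive of premise 6 (O(~vacate_premises -> report_evidence)) is O(~report_evidence -> vacate_premises), and O(~report_evidence) is already established, so O(vacate_premises).
Premise 7 is O(~rotate_keys -> ~vacate_premises); contrapositively O(vacate_premises -> rotate_keys). Since O(vacate_premises) holds, K gives O(rotate_keys).
Premise 9 is O(~arm_system -> ~rotate_keys); contrapositively O(rotate_keys -> arm_system). Since O(rotate_keys) holds, K gives O(arm_system).
Premise 4 is O(audit_invoice -> ~arm_system); contrapositively O(arm_system -> ~audit_invoice). Since O(arm_system) holds, K gives O(~audit_invoice).
Premises 1, 3, 5 do not contribute to this derivation.
Hence ~audit_invoice is obligatory.

Obligatory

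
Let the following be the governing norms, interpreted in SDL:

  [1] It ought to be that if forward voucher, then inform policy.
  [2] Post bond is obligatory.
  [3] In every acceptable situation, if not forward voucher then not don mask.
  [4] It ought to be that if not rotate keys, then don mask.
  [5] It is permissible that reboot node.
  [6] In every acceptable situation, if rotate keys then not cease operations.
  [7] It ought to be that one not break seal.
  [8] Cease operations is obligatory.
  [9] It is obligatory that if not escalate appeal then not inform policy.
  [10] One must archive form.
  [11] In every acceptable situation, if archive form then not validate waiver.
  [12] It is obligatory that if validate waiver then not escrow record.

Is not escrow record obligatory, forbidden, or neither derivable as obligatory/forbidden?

Premise 12 is O(validate_waiver → ¬escrow_record), but O(validate_waiver) is not derivable from the premises, so it does not yield O(¬escrow_record).
No premise or chain of K-axiom applications forces O(¬escrow_record), and none forces O(escrow_record). So ¬escrow_record is neither obligatory nor forbidden under these norms.

Neither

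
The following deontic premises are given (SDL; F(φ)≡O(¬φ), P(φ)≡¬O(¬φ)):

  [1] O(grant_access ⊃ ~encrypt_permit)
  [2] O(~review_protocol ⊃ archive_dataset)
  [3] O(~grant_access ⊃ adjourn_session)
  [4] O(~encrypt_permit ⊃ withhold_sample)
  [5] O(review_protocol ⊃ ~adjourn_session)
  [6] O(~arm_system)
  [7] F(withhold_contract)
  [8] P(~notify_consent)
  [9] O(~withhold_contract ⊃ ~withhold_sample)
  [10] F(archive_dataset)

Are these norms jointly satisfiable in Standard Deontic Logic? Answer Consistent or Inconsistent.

Premise 10 is F(archive_dataset), i.e. O(~archive_dataset).
Premise 2, O(~review_protocol ⊃ archive_dataset), contraposes to O(~archive_dataset ⊃ review_protocol); with O(~archive_dataset) we get O(review_protocol).
With premise 5, O(review_protocol ⊃ ~adjourn_session), the K-axiom yields O(~adjourn_session).
Premise 3 is O(~grant_access ⊃ adjourn_session); contrapositively O(~adjourn_session ⊃ grant_access). Since O(~adjourn_session) holds, K gives O(grant_access).
Premise 1 is O(grant_access ⊃ ~encrypt_permit); since O(grant_access), deontic closure gives O(~encrypt_permit).
With premise 4, O(~encrypt_permit ⊃ withhold_sample), the K-axiom yields O(withhold_sample).
Premise 9, O(~withhold_contract ⊃ ~withhold_sample), contraposes to O(withhold_sample ⊃ withhold_contract); with O(withhold_sample) we get O(withhold_contract).
But premise 7, F(withhold_contract), means O(~withhold_contract).
We now have both O(withhold_contract) and O(~withhold_contract) — withhold_contract is simultaneously obligatory and forbidden, violating the D-axiom.

Inconsistent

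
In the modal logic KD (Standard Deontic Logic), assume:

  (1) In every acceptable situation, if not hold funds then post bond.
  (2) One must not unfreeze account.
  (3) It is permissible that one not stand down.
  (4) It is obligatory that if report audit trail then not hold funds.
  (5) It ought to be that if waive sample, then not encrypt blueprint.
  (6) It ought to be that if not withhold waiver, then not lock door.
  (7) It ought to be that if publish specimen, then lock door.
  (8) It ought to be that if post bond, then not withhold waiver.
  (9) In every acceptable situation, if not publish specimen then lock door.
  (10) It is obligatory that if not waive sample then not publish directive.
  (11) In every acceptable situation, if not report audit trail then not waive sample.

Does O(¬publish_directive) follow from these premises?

Premises 9 and 7 cover both cases: O(¬publish_specimen → lock_door) and O(publish_specimen → lock_door). Since ¬publish_specimen ∨ publish_specimen is a tautology, O(lock_door) follows.
Premise 6 is O(¬withhold_waiver → ¬lock_door); contrapositively O(lock_door → withhold_waiver). Since O(lock_door) holds, K gives O(withhold_waiver).
The contrapositive of premise 8 (O(post_bond → ¬withhold_waiver)) is O(withhold_waiver → ¬post_bond), and O(withhold_waiver) is already established, so O(¬post_bond).
Premise 1, O(¬hold_funds → post_bond), contraposes to O(¬post_bond → hold_funds); with O(¬post_bond) we get O(hold_funds).
The contrapositive of premise 4 (O(report_audit_trail → ¬hold_funds)) is O(hold_funds → ¬report_audit_trail), and O(hold_funds) is already established, so O(¬report_audit_trail).
Premise 11 is O(¬report_audit_trail → ¬waive_sample); since O(¬report_audit_trail), deontic closure gives O(¬waive_sample).
With premise 10, O(¬waive_sample → ¬publish_directive), the K-axiom yields O(¬publish_directive).
Premises 2, 3, 5 do not contribute to this derivation.
So O(¬publish_directive) follows.

Yes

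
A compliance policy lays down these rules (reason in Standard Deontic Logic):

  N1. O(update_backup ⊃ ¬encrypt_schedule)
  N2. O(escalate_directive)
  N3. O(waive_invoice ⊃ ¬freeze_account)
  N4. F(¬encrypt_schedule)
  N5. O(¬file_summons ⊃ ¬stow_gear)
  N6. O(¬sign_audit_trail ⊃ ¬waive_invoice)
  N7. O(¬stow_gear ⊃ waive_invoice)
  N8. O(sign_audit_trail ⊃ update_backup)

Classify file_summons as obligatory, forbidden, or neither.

Premise 4 is F(¬encrypt_schedule), i.e. O(encrypt_schedule).
Premise 1 is O(update_backup ⊃ ¬encrypt_schedule); contrapositively O(encrypt_schedule ⊃ ¬update_backup). Since O(encrypt_schedule) holds, K gives O(¬update_backup).
Premise 8, O(sign_audit_trail ⊃ update_backup), contraposes to O(¬update_backup ⊃ ¬sign_audit_trail); with O(¬update_backup) we get O(¬sign_audit_trail).
With premise 6, O(¬sign_audit_trail ⊃ ¬waive_invoice), the K-axiom yields O(¬waive_invoice).
The contrapositive of premise 7 (O(¬stow_gear ⊃ waive_invoice)) is O(¬waive_invoice ⊃ stow_gear), and O(¬waive_invoice) is already established, so O(stow_gear).
Premise 5, O(¬file_summons ⊃ ¬stow_gear), contraposes to O(stow_gear ⊃ file_summons); with O(stow_gear) we get O(file_summons).
Premises 2, 3 do not contribute to this derivation.
Hence file_summons is obligatory.

Obligatory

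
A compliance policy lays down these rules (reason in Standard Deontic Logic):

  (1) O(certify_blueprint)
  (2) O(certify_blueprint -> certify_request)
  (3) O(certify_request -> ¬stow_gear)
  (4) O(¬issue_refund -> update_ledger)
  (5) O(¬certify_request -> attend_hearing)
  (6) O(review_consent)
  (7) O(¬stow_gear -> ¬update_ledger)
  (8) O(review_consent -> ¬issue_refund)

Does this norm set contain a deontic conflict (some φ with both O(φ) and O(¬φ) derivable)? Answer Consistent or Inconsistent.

Inconsistent

From premise 1 we have O(certify_blueprint).
With premise 2, O(certify_blueprint -> certify_request), the K-axiom yields O(certify_request).
From O(certify_request) and premise 3, O(certify_request -> ¬stow_gear), we obtain O(¬stow_gear).
From O(¬stow_gear) and premise 7, O(¬stow_gear -> ¬update_ledger), we obtain O(¬update_ledger).
Premise 4 is O(¬issue_refund -> update_ledger); contrapositively O(¬update_ledger -> issue_refund). Since O(¬update_ledger) holds, K gives O(issue_refund).
Premise 8 is O(review_consent -> ¬issue_refund); contrapositively O(issue_refund -> ¬review_consent). Since O(issue_refund) holds, K gives O(¬review_consent).
Yet premise 6 states O(review_consent).
We now have both O(¬review_consent) and O(review_consent) — review_consent is simultaneously obligatory and forbidden, violating the D-axiom.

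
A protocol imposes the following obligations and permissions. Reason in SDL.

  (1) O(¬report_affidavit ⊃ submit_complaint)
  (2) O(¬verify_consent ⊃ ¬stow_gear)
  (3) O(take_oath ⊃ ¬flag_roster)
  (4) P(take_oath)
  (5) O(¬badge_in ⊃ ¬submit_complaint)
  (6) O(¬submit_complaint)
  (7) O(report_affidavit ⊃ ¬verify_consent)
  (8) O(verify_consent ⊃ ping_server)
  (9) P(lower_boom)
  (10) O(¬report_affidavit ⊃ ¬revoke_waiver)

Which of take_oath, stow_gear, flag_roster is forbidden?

From premise 6 we have O(¬submit_complaint).
The contrapositive of premise 1 (O(¬report_affidavit ⊃ submit_complaint)) is O(¬submit_complaint ⊃ report_affidavit), and O(¬submit_complaint) is already established, so O(report_affidavit).
With premise 7, O(report_affidavit ⊃ ¬verify_consent), the K-axiom yields O(¬verify_consent).
Premise 2 is O(¬verify_consent ⊃ ¬stow_gear); since O(¬verify_consent), deontic closure gives O(¬stow_gear).
So O(¬stow_gear) holds, i.e. stow_gear is forbidden. None of the other listed options is forbidden under the premises.

stow_gear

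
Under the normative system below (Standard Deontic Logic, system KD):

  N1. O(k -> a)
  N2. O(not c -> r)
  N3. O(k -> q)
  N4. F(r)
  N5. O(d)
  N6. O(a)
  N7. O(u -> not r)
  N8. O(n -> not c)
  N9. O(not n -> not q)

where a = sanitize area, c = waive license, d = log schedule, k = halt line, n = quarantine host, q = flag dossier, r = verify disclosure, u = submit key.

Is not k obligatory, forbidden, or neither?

Obligatory

F(r) at premise 4 means O(not r).
Premise 2, O(not c -> r), contraposes to O(not r -> c); with O(not r) we get O(c).
Premise 8, O(n -> not c), contraposes to O(c -> not n); with O(c) we get O(not n).
Premise 9 is O(not n -> not q); since O(not n), deontic closure gives O(not q).
Premise 3, O(k -> q), contraposes to O(not q -> not k); with O(not q) we get O(not k).
Premises 1, 5, 6, 7 do not contribute to this derivation.
Hence not k is obligatory.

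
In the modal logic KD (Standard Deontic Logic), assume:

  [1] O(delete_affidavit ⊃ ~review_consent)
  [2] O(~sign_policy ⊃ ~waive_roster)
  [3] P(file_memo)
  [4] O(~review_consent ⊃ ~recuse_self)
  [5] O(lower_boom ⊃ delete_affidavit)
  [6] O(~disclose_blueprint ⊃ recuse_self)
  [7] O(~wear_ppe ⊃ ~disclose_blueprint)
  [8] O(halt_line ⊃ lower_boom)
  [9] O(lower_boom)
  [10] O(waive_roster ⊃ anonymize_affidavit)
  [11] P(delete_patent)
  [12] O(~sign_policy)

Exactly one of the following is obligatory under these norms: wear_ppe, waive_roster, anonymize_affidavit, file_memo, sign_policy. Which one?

Premise 9 states O(lower_boom) outright.
With premise 5, O(lower_boom ⊃ delete_affidavit), the K-axiom yields O(delete_affidavit).
Applying K to premise 1 (O(delete_affidavit ⊃ ~review_consent)) and O(delete_affidavit) yields O(~review_consent).
From O(~review_consent) and premise 4, O(~review_consent ⊃ ~recuse_self), we obtain O(~recuse_self).
The contrapositive of premise 6 (O(~disclose_blueprint ⊃ recuse_self)) is O(~recuse_self ⊃ disclose_blueprint), and O(~recuse_self) is already established, so O(disclose_blueprint).
Premise 7, O(~wear_ppe ⊃ ~disclose_blueprint), contraposes to O(disclose_blueprint ⊃ wear_ppe); with O(disclose_blueprint) we get O(wear_ppe).
So O(wear_ppe) holds — wear_ppe is obligatory. None of the other listed options is made obligatory by any chain of premises.

wear_ppe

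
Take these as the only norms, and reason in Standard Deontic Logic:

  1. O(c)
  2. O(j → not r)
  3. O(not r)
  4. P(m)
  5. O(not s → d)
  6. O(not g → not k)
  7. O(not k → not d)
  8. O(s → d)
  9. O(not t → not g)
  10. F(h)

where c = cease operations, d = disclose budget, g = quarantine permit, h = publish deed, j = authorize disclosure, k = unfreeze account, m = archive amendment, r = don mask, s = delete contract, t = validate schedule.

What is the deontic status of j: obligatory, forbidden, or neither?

Neither

Premise 2 is O(j → not r); even if O(not r) held, inferring O(j) would be affirming the consequent — invalid.
No premise or chain of K-axiom applications forces O(j), and none forces O(not j). So j is neither obligatory nor forbidden under these norms.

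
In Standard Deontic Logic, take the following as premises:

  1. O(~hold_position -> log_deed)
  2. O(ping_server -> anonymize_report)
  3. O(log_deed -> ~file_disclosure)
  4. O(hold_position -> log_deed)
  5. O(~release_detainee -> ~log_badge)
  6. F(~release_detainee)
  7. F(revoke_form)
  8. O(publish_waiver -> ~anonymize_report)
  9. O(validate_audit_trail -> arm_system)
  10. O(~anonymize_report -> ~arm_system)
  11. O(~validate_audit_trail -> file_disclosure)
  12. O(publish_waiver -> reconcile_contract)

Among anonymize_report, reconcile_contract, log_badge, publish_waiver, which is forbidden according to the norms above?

publish_waiver

Premises 1 and 4 cover both cases: O(~hold_position -> log_deed) and O(hold_position -> log_deed). Since ~hold_position ∨ hold_position is a tautology, O(log_deed) follows.
With premise 3, O(log_deed -> ~file_disclosure), the K-axiom yields O(~file_disclosure).
Premise 11 is O(~validate_audit_trail -> file_disclosure); contrapositively O(~file_disclosure -> validate_audit_trail). Since O(~file_disclosure) holds, K gives O(validate_audit_trail).
Applying K to premise 9 (O(validate_audit_trail -> arm_system)) and O(validate_audit_trail) yields O(arm_system).
Premise 10 is O(~anonymize_report -> ~arm_system); contrapositively O(arm_system -> anonymize_report). Since O(arm_system) holds, K gives O(anonymize_report).
Premise 8 is O(publish_waiver -> ~anonymize_report); contrapositively O(anonymize_report -> ~publish_waiver). Since O(anonymize_report) holds, K gives O(~publish_waiver).
So O(~publish_waiver) holds, i.e. publish_waiver is forbidden. None of the other listed options is forbidden under the premises.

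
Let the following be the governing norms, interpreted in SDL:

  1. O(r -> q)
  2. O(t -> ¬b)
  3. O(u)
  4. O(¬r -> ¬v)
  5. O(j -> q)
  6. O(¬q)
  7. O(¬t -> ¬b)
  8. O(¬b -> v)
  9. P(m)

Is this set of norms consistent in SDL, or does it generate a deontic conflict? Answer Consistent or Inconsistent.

Inconsistent

Premises 2 and 7 are O(t -> ¬b) and O(¬t -> ¬b); every ideal world satisfies t or ¬t, so in either case ¬b holds — hence O(¬b).
Applying K to premise 8 (O(¬b -> v)) and O(¬b) yields O(v).
Premise 4 is O(¬r -> ¬v); contrapositively O(v -> r). Since O(v) holds, K gives O(r).
Applying K to premise 1 (O(r -> q)) and O(r) yields O(q).
However, premise 6 gives O(¬q).
We now have both O(q) and O(¬q) — q is simultaneously obligatory and forbidden, violating the D-axiom.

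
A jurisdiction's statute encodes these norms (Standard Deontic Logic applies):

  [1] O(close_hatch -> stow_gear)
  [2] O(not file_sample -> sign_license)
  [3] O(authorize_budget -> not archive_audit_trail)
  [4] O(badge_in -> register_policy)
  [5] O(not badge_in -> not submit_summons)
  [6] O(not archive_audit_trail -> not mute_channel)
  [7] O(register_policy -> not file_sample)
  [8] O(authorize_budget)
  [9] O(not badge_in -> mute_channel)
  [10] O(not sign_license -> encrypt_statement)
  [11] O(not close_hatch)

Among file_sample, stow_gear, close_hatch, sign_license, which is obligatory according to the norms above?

sign_license

Premise 8 states O(authorize_budget) outright.
Applying K to premise 3 (O(authorize_budget -> not archive_audit_trail)) and O(authorize_budget) yields O(not archive_audit_trail).
From O(not archive_audit_trail) and premise 6, O(not archive_audit_trail -> not mute_channel), we obtain O(not mute_channel).
Premise 9 is O(not badge_in -> mute_channel); contrapositively O(not mute_channel -> badge_in). Since O(not mute_channel) holds, K gives O(badge_in).
Applying K to premise 4 (O(badge_in -> register_policy)) and O(badge_in) yields O(register_policy).
From O(register_policy) and premise 7, O(register_policy -> not file_sample), we obtain O(not file_sample).
Applying K to premise 2 (O(not file_sample -> sign_license)) and O(not file_sample) yields O(sign_license).
So O(sign_license) holds — sign_license is obligatory. None of the other listed options is made obligatory by any chain of premises.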